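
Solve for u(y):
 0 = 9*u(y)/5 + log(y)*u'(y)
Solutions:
 u(y) = C1*exp(-9*li(y)/5)


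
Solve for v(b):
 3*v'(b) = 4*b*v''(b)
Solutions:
 v(b) = C1 + C2*b^(7/4)


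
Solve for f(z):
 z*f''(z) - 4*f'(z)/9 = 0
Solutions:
 f(z) = C1 + C2*z^(13/9)


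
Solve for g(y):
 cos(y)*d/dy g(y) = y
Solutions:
 g(y) = C1 + Integral(y/cos(y), y)


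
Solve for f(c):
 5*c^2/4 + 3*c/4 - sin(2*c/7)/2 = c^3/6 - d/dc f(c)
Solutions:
 f(c) = C1 + c^4/24 - 5*c^3/12 - 3*c^2/8 - 7*cos(2*c/7)/4


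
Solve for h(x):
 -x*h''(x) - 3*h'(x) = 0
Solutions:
 h(x) = C1 + C2/x^2


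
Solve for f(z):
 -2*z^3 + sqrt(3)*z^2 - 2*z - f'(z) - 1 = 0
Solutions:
 f(z) = C1 - z^4/2 + sqrt(3)*z^3/3 - z^2 - z


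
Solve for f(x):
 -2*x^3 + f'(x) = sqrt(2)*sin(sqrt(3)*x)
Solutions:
 f(x) = C1 + x^4/2 - sqrt(6)*cos(sqrt(3)*x)/3


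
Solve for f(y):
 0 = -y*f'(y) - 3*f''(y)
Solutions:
 f(y) = C1 + C2*erf(sqrt(6)*y/6)


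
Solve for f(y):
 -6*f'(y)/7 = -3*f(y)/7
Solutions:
 f(y) = C1*exp(y/2)


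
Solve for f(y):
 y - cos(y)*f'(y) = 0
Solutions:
 f(y) = C1 + Integral(y/cos(y), y)


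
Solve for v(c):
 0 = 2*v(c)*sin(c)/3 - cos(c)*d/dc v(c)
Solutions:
 v(c) = C1/cos(c)^(2/3)


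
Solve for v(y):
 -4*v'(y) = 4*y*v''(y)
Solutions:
 v(y) = C1 + C2*log(y)


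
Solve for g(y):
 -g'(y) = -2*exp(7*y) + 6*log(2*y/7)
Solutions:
 g(y) = C1 - 6*y*log(y) + 6*y*(-log(2) + 1 + log(7)) + 2*exp(7*y)/7


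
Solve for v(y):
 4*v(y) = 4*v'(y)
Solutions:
 v(y) = C1*exp(y)


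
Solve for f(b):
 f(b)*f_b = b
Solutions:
 f(b) = -sqrt(C1 + b^2)
 f(b) = sqrt(C1 + b^2)


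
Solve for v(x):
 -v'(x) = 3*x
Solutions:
 v(x) = C1 - 3*x^2/2


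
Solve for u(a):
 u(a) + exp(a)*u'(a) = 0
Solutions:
 u(a) = C1*exp(exp(-a))


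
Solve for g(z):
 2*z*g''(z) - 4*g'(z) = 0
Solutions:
 g(z) = C1 + C2*z^3


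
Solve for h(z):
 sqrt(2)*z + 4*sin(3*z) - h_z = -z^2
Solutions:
 h(z) = C1 + z^3/3 + sqrt(2)*z^2/2 - 4*cos(3*z)/3


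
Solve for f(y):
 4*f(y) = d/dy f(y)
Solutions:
 f(y) = C1*exp(4*y)


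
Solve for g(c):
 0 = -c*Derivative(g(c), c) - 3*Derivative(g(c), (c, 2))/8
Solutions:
 g(c) = C1 + C2*erf(2*sqrt(3)*c/3)


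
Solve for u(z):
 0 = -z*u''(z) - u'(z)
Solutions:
 u(z) = C1 + C2*log(z)


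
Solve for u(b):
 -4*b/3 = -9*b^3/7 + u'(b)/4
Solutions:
 u(b) = C1 + 9*b^4/7 - 8*b^2/3


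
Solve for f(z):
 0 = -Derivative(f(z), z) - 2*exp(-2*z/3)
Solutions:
 f(z) = C1 + 3*exp(-2*z/3)


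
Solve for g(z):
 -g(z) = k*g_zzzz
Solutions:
 g(z) = C1*exp(-z*(-1/k)^(1/4)) + C2*exp(z*(-1/k)^(1/4)) + C3*exp(-I*z*(-1/k)^(1/4)) + C4*exp(I*z*(-1/k)^(1/4))


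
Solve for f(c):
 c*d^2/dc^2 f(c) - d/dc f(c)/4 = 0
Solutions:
 f(c) = C1 + C2*c^(5/4)


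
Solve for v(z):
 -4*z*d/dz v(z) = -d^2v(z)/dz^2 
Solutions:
 v(z) = C1 + C2*erfi(sqrt(2)*z)


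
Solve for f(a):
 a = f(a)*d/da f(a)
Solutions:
 f(a) = -sqrt(C1 + a^2)
 f(a) = sqrt(C1 + a^2)


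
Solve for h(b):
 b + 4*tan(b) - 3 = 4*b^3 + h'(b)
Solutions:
 h(b) = C1 - b^4 + b^2/2 - 3*b - 4*log(cos(b))


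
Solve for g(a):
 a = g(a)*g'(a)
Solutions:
 g(a) = -sqrt(C1 + a^2)
 g(a) = sqrt(C1 + a^2)


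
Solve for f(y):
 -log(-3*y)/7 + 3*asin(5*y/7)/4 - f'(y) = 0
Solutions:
 f(y) = C1 - y*log(-y)/7 + 3*y*asin(5*y/7)/4 - y*log(3)/7 + y/7 + 3*sqrt(49 - 25*y^2)/20


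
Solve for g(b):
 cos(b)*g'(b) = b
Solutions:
 g(b) = C1 + Integral(b/cos(b), b)


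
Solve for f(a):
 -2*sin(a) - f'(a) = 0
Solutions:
 f(a) = C1 + 2*cos(a)


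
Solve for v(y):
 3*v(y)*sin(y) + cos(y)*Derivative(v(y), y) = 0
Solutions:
 v(y) = C1*cos(y)^3


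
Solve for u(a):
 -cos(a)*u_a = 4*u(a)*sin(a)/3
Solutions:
 u(a) = C1*cos(a)^(4/3)


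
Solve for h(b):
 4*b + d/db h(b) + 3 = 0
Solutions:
 h(b) = C1 - 2*b^2 - 3*b


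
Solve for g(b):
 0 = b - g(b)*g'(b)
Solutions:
 g(b) = -sqrt(C1 + b^2)
 g(b) = sqrt(C1 + b^2)


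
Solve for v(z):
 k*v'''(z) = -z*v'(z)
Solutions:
 v(z) = C1 + Integral(C2*airyai(z*(-1/k)^(1/3)) + C3*airybi(z*(-1/k)^(1/3)), z)


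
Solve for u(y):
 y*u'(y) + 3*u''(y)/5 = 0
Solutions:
 u(y) = C1 + C2*erf(sqrt(30)*y/6)


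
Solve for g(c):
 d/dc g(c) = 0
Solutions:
 g(c) = C1


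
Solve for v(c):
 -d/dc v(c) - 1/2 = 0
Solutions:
 v(c) = C1 - c/2


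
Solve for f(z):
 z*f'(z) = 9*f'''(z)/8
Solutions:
 f(z) = C1 + Integral(C2*airyai(2*3^(1/3)*z/3) + C3*airybi(2*3^(1/3)*z/3), z)


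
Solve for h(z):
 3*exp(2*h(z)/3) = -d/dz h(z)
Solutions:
 h(z) = 3*log(-sqrt(-1/(C1 - 3*z))) - 3*log(2) + 3*log(6)/2
 h(z) = 3*log(-1/(C1 - 3*z))/2 - 3*log(2) + 3*log(6)/2


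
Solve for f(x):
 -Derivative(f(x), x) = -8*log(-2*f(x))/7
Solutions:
 -7*Integral(1/(log(-_y) + log(2)), (_y, f(x)))/8 = C1 - x


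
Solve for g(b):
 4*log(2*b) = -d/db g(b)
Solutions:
 g(b) = C1 - 4*b*log(b) - b*log(16) + 4*b


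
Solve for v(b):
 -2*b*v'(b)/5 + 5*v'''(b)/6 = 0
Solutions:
 v(b) = C1 + Integral(C2*airyai(60^(1/3)*b/5) + C3*airybi(60^(1/3)*b/5), b)


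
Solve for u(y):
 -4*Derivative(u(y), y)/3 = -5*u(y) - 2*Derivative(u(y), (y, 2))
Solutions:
 u(y) = (C1*sin(sqrt(86)*y/6) + C2*cos(sqrt(86)*y/6))*exp(y/3)


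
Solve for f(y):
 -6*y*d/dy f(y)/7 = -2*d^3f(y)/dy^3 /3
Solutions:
 f(y) = C1 + Integral(C2*airyai(21^(2/3)*y/7) + C3*airybi(21^(2/3)*y/7), y)


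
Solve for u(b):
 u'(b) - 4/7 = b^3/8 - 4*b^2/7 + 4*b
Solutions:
 u(b) = C1 + b^4/32 - 4*b^3/21 + 2*b^2 + 4*b/7


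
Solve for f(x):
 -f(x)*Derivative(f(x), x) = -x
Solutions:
 f(x) = -sqrt(C1 + x^2)
 f(x) = sqrt(C1 + x^2)


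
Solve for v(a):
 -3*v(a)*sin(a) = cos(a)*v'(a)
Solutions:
 v(a) = C1*cos(a)^3


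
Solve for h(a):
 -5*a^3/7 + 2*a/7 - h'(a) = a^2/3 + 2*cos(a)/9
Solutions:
 h(a) = C1 - 5*a^4/28 - a^3/9 + a^2/7 - 2*sin(a)/9


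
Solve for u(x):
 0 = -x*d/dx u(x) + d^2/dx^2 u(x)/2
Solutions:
 u(x) = C1 + C2*erfi(x)


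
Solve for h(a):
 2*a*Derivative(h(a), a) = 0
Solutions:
 h(a) = C1


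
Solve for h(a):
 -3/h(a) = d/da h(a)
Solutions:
 h(a) = -sqrt(C1 - 6*a)
 h(a) = sqrt(C1 - 6*a)


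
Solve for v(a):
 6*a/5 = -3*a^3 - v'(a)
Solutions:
 v(a) = C1 - 3*a^4/4 - 3*a^2/5


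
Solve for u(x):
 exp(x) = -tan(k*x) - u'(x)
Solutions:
 u(x) = C1 - Piecewise((-log(cos(k*x))/k, Ne(k, 0)), (0, True)) - exp(x)


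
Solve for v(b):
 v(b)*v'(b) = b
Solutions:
 v(b) = -sqrt(C1 + b^2)
 v(b) = sqrt(C1 + b^2)


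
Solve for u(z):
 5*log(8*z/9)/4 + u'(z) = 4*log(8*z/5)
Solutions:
 u(z) = C1 + 11*z*log(z)/4 - 4*z*log(5) - 11*z/4 + z*log(2)/4 + z*log(3)/2 + 2*z*log(48)


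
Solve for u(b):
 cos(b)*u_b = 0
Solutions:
 u(b) = C1


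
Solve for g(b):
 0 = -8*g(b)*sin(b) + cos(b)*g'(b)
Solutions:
 g(b) = C1/cos(b)^8


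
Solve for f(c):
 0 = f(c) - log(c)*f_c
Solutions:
 f(c) = C1*exp(li(c))


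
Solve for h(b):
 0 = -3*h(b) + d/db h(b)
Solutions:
 h(b) = C1*exp(3*b)


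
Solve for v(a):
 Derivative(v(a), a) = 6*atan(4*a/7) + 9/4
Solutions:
 v(a) = C1 + 6*a*atan(4*a/7) + 9*a/4 - 21*log(16*a^2 + 49)/4


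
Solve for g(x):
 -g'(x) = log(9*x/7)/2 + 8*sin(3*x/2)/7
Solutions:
 g(x) = C1 - x*log(x)/2 - x*log(3) + x/2 + x*log(7)/2 + 16*cos(3*x/2)/21


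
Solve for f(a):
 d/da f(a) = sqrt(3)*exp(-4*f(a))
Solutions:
 f(a) = log(-I*(C1 + 4*sqrt(3)*a)^(1/4))
 f(a) = log(I*(C1 + 4*sqrt(3)*a)^(1/4))
 f(a) = log(-(C1 + 4*sqrt(3)*a)^(1/4))
 f(a) = log(C1 + 4*sqrt(3)*a)/4


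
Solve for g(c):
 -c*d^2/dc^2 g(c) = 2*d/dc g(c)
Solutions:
 g(c) = C1 + C2/c


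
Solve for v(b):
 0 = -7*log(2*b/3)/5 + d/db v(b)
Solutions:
 v(b) = C1 + 7*b*log(b)/5 - 7*b*log(3)/5 - 7*b/5 + 7*b*log(2)/5


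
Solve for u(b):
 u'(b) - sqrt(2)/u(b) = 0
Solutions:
 u(b) = -sqrt(C1 + 2*sqrt(2)*b)
 u(b) = sqrt(C1 + 2*sqrt(2)*b)


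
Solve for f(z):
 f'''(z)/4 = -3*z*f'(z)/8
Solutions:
 f(z) = C1 + Integral(C2*airyai(-2^(2/3)*3^(1/3)*z/2) + C3*airybi(-2^(2/3)*3^(1/3)*z/2), z)


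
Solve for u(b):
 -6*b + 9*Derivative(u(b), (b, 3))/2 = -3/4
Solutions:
 u(b) = C1 + C2*b + C3*b^2 + b^4/18 - b^3/36


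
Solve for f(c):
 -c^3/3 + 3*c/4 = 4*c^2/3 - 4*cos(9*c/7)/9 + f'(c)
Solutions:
 f(c) = C1 - c^4/12 - 4*c^3/9 + 3*c^2/8 + 28*sin(9*c/7)/81


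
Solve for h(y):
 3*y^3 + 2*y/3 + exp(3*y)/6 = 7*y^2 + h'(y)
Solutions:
 h(y) = C1 + 3*y^4/4 - 7*y^3/3 + y^2/3 + exp(3*y)/18


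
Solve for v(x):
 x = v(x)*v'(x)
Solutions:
 v(x) = -sqrt(C1 + x^2)
 v(x) = sqrt(C1 + x^2)


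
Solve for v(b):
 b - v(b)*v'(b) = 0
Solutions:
 v(b) = -sqrt(C1 + b^2)
 v(b) = sqrt(C1 + b^2)


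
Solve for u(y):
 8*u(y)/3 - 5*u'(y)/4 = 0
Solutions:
 u(y) = C1*exp(32*y/15)


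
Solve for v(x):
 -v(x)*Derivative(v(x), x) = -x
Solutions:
 v(x) = -sqrt(C1 + x^2)
 v(x) = sqrt(C1 + x^2)


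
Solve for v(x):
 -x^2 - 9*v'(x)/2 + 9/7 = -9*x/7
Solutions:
 v(x) = C1 - 2*x^3/27 + x^2/7 + 2*x/7


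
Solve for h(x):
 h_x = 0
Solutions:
 h(x) = C1


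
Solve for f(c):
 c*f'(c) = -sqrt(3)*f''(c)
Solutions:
 f(c) = C1 + C2*erf(sqrt(2)*3^(3/4)*c/6)


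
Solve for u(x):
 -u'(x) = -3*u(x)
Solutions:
 u(x) = C1*exp(3*x)


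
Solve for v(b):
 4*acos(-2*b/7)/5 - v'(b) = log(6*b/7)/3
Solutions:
 v(b) = C1 - b*log(b)/3 + 4*b*acos(-2*b/7)/5 - b*log(6)/3 + b/3 + b*log(7)/3 + 2*sqrt(49 - 4*b^2)/5


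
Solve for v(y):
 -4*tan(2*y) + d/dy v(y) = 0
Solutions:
 v(y) = C1 - 2*log(cos(2*y))


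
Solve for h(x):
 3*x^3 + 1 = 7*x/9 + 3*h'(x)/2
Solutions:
 h(x) = C1 + x^4/2 - 7*x^2/27 + 2*x/3


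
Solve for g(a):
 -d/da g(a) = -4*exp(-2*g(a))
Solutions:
 g(a) = log(-sqrt(C1 + 8*a))
 g(a) = log(C1 + 8*a)/2


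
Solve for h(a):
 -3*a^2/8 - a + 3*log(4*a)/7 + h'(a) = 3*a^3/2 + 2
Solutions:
 h(a) = C1 + 3*a^4/8 + a^3/8 + a^2/2 - 3*a*log(a)/7 - 6*a*log(2)/7 + 17*a/7


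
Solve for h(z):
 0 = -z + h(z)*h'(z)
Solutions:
 h(z) = -sqrt(C1 + z^2)
 h(z) = sqrt(C1 + z^2)


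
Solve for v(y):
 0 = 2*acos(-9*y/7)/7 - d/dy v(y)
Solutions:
 v(y) = C1 + 2*y*acos(-9*y/7)/7 + 2*sqrt(49 - 81*y^2)/63


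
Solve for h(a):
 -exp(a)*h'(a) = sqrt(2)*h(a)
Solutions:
 h(a) = C1*exp(sqrt(2)*exp(-a))


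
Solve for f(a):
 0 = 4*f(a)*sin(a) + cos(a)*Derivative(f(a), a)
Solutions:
 f(a) = C1*cos(a)^4


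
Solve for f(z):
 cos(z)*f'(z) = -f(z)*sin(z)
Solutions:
 f(z) = C1*cos(z)


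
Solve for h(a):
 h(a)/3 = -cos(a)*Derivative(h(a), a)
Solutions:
 h(a) = C1*(sin(a) - 1)^(1/6)/(sin(a) + 1)^(1/6)


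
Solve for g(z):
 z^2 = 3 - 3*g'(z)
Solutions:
 g(z) = C1 - z^3/9 + z


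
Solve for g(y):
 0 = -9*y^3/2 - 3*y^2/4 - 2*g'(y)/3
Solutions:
 g(y) = C1 - 27*y^4/16 - 3*y^3/8


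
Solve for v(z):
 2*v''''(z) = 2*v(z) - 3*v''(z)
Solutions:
 v(z) = C1*exp(-sqrt(2)*z/2) + C2*exp(sqrt(2)*z/2) + C3*sin(sqrt(2)*z) + C4*cos(sqrt(2)*z)


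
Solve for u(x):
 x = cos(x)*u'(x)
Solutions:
 u(x) = C1 + Integral(x/cos(x), x)


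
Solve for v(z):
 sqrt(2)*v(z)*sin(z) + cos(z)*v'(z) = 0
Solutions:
 v(z) = C1*cos(z)^(sqrt(2))


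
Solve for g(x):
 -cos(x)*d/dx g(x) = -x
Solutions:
 g(x) = C1 + Integral(x/cos(x), x)


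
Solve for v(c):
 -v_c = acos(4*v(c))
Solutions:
 Integral(1/acos(4*_y), (_y, v(c))) = C1 - c


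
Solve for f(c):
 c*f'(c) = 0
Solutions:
 f(c) = C1


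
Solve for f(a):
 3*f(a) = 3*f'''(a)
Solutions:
 f(a) = C3*exp(a) + (C1*sin(sqrt(3)*a/2) + C2*cos(sqrt(3)*a/2))*exp(-a/2)


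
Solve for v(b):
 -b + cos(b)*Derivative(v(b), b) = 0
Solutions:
 v(b) = C1 + Integral(b/cos(b), b)


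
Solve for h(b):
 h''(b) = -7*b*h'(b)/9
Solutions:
 h(b) = C1 + C2*erf(sqrt(14)*b/6)


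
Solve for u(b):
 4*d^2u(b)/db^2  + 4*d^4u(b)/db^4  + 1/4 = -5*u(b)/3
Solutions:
 u(b) = (C1*sin(sqrt(2)*3^(3/4)*5^(1/4)*b*cos(atan(sqrt(6)/3)/2)/6) + C2*cos(sqrt(2)*3^(3/4)*5^(1/4)*b*cos(atan(sqrt(6)/3)/2)/6))*exp(-sqrt(2)*3^(3/4)*5^(1/4)*b*sin(atan(sqrt(6)/3)/2)/6) + (C3*sin(sqrt(2)*3^(3/4)*5^(1/4)*b*cos(atan(sqrt(6)/3)/2)/6) + C4*cos(sqrt(2)*3^(3/4)*5^(1/4)*b*cos(atan(sqrt(6)/3)/2)/6))*exp(sqrt(2)*3^(3/4)*5^(1/4)*b*sin(atan(sqrt(6)/3)/2)/6) - 3/20


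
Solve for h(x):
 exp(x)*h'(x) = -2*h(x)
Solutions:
 h(x) = C1*exp(2*exp(-x))


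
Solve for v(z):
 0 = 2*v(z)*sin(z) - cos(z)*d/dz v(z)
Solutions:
 v(z) = C1/cos(z)^2


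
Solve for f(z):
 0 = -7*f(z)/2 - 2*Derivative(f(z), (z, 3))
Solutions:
 f(z) = C3*exp(-14^(1/3)*z/2) + (C1*sin(14^(1/3)*sqrt(3)*z/4) + C2*cos(14^(1/3)*sqrt(3)*z/4))*exp(14^(1/3)*z/4)


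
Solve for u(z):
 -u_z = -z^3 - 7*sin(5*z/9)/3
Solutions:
 u(z) = C1 + z^4/4 - 21*cos(5*z/9)/5


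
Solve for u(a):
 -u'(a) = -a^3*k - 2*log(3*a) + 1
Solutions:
 u(a) = C1 + a^4*k/4 + 2*a*log(a) - 3*a + a*log(9)


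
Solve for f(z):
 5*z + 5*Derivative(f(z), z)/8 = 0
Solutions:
 f(z) = C1 - 4*z^2


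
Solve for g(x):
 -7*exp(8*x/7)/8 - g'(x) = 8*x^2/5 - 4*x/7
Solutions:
 g(x) = C1 - 8*x^3/15 + 2*x^2/7 - 49*exp(8*x/7)/64


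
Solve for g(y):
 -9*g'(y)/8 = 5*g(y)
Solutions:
 g(y) = C1*exp(-40*y/9)


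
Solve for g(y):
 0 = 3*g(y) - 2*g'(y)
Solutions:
 g(y) = C1*exp(3*y/2)


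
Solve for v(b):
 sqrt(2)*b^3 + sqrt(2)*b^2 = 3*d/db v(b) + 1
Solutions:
 v(b) = C1 + sqrt(2)*b^4/12 + sqrt(2)*b^3/9 - b/3


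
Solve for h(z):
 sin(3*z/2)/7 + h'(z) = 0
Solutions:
 h(z) = C1 + 2*cos(3*z/2)/21


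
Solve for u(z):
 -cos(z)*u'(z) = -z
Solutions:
 u(z) = C1 + Integral(z/cos(z), z)


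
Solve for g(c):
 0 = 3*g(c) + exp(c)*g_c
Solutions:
 g(c) = C1*exp(3*exp(-c))


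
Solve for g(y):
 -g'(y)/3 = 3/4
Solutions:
 g(y) = C1 - 9*y/4


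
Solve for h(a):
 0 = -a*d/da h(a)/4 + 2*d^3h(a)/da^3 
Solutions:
 h(a) = C1 + Integral(C2*airyai(a/2) + C3*airybi(a/2), a)


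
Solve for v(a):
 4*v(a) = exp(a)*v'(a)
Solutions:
 v(a) = C1*exp(-4*exp(-a))


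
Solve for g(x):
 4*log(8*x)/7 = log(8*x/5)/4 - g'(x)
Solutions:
 g(x) = C1 - 9*x*log(x)/28 - 27*x*log(2)/28 - x*log(5)/4 + 9*x/28


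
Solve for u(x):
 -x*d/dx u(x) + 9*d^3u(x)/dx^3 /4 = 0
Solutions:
 u(x) = C1 + Integral(C2*airyai(2^(2/3)*3^(1/3)*x/3) + C3*airybi(2^(2/3)*3^(1/3)*x/3), x)


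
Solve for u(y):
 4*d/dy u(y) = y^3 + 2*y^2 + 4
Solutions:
 u(y) = C1 + y^4/16 + y^3/6 + y


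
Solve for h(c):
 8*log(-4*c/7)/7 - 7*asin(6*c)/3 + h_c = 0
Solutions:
 h(c) = C1 - 8*c*log(-c)/7 + 7*c*asin(6*c)/3 - 16*c*log(2)/7 + 8*c/7 + 8*c*log(7)/7 + 7*sqrt(1 - 36*c^2)/18


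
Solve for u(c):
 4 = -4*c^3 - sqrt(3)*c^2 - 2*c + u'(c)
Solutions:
 u(c) = C1 + c^4 + sqrt(3)*c^3/3 + c^2 + 4*c


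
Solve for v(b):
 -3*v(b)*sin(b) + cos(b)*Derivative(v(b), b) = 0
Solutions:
 v(b) = C1/cos(b)^3


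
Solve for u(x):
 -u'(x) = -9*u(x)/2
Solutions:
 u(x) = C1*exp(9*x/2)


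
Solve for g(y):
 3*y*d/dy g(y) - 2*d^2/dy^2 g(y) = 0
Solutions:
 g(y) = C1 + C2*erfi(sqrt(3)*y/2)


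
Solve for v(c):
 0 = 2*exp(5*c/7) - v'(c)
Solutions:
 v(c) = C1 + 14*exp(5*c/7)/5


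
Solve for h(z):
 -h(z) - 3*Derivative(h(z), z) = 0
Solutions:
 h(z) = C1*exp(-z/3)


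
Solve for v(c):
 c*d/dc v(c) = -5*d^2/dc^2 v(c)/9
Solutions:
 v(c) = C1 + C2*erf(3*sqrt(10)*c/10)


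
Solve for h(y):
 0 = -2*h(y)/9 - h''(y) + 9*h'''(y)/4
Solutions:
 h(y) = C3*exp(2*y/3) + (C1*sin(sqrt(11)*y/9) + C2*cos(sqrt(11)*y/9))*exp(-y/9)


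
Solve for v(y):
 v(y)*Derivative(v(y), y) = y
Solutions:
 v(y) = -sqrt(C1 + y^2)
 v(y) = sqrt(C1 + y^2)


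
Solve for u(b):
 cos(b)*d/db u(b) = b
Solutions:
 u(b) = C1 + Integral(b/cos(b), b)


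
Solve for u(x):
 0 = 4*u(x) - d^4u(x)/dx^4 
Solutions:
 u(x) = C1*exp(-sqrt(2)*x) + C2*exp(sqrt(2)*x) + C3*sin(sqrt(2)*x) + C4*cos(sqrt(2)*x)


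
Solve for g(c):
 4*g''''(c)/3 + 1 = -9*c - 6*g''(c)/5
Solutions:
 g(c) = C1 + C2*c + C3*sin(3*sqrt(10)*c/10) + C4*cos(3*sqrt(10)*c/10) - 5*c^3/4 - 5*c^2/12


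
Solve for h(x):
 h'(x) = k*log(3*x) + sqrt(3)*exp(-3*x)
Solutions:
 h(x) = C1 + k*x*log(x) + k*x*(-1 + log(3)) - sqrt(3)*exp(-3*x)/3


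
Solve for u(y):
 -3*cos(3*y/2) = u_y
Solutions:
 u(y) = C1 - 2*sin(3*y/2)


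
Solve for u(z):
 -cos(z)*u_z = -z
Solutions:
 u(z) = C1 + Integral(z/cos(z), z)


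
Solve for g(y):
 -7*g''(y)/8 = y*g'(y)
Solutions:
 g(y) = C1 + C2*erf(2*sqrt(7)*y/7)


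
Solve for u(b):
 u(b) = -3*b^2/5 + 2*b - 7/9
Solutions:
 u(b) = -3*b^2/5 + 2*b - 7/9


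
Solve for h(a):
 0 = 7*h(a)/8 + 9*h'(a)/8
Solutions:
 h(a) = C1*exp(-7*a/9)


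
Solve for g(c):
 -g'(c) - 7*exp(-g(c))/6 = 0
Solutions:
 g(c) = log(C1 - 7*c/6)


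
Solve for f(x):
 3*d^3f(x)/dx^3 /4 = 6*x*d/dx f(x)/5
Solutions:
 f(x) = C1 + Integral(C2*airyai(2*5^(2/3)*x/5) + C3*airybi(2*5^(2/3)*x/5), x)


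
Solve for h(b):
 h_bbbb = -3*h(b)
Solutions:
 h(b) = (C1*sin(sqrt(2)*3^(1/4)*b/2) + C2*cos(sqrt(2)*3^(1/4)*b/2))*exp(-sqrt(2)*3^(1/4)*b/2) + (C3*sin(sqrt(2)*3^(1/4)*b/2) + C4*cos(sqrt(2)*3^(1/4)*b/2))*exp(sqrt(2)*3^(1/4)*b/2)


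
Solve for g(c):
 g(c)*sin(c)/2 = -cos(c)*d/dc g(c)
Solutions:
 g(c) = C1*sqrt(cos(c))


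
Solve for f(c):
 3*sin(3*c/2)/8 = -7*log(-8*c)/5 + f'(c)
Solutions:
 f(c) = C1 + 7*c*log(-c)/5 - 7*c/5 + 21*c*log(2)/5 - cos(3*c/2)/4


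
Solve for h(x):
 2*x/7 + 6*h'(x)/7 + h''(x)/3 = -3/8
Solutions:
 h(x) = C1 + C2*exp(-18*x/7) - x^2/6 - 133*x/432


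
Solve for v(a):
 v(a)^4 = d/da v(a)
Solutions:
 v(a) = (-1/(C1 + 3*a))^(1/3)
 v(a) = (-1/(C1 + a))^(1/3)*(-3^(2/3) - 3*3^(1/6)*I)/6
 v(a) = (-1/(C1 + a))^(1/3)*(-3^(2/3) + 3*3^(1/6)*I)/6


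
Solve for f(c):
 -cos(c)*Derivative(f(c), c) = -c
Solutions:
 f(c) = C1 + Integral(c/cos(c), c)


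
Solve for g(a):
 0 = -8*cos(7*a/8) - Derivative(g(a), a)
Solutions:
 g(a) = C1 - 64*sin(7*a/8)/7


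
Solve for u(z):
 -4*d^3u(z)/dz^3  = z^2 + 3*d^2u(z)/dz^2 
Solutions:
 u(z) = C1 + C2*z + C3*exp(-3*z/4) - z^4/36 + 4*z^3/27 - 16*z^2/27


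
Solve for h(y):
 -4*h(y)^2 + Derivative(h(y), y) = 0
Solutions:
 h(y) = -1/(C1 + 4*y)


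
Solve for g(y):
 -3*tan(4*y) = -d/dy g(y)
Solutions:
 g(y) = C1 - 3*log(cos(4*y))/4


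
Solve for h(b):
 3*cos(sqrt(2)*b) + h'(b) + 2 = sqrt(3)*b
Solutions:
 h(b) = C1 + sqrt(3)*b^2/2 - 2*b - 3*sqrt(2)*sin(sqrt(2)*b)/2


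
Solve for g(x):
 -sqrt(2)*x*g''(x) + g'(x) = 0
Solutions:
 g(x) = C1 + C2*x^(sqrt(2)/2 + 1)


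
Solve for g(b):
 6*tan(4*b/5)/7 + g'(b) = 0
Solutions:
 g(b) = C1 + 15*log(cos(4*b/5))/14


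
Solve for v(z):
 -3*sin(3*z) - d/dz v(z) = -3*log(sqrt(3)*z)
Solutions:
 v(z) = C1 + 3*z*log(z) - 3*z + 3*z*log(3)/2 + cos(3*z)


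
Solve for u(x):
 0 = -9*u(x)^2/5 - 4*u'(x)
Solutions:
 u(x) = 20/(C1 + 9*x)


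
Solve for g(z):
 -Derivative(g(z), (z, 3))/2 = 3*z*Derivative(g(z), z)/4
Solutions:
 g(z) = C1 + Integral(C2*airyai(-2^(2/3)*3^(1/3)*z/2) + C3*airybi(-2^(2/3)*3^(1/3)*z/2), z)


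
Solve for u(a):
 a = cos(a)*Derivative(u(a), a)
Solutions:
 u(a) = C1 + Integral(a/cos(a), a)


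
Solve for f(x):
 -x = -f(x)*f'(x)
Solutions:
 f(x) = -sqrt(C1 + x^2)
 f(x) = sqrt(C1 + x^2)


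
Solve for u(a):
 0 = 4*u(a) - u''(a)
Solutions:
 u(a) = C1*exp(-2*a) + C2*exp(2*a)


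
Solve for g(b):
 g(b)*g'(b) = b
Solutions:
 g(b) = -sqrt(C1 + b^2)
 g(b) = sqrt(C1 + b^2)


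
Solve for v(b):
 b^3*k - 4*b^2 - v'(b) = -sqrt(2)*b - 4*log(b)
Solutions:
 v(b) = C1 + b^4*k/4 - 4*b^3/3 + sqrt(2)*b^2/2 + 4*b*log(b) - 4*b


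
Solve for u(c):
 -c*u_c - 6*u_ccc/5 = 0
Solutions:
 u(c) = C1 + Integral(C2*airyai(-5^(1/3)*6^(2/3)*c/6) + C3*airybi(-5^(1/3)*6^(2/3)*c/6), c)


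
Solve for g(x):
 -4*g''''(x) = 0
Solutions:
 g(x) = C1 + C2*x + C3*x^2 + C4*x^3


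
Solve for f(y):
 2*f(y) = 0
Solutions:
 f(y) = 0


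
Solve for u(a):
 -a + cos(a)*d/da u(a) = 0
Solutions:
 u(a) = C1 + Integral(a/cos(a), a)


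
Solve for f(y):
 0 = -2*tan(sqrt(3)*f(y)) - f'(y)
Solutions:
 f(y) = sqrt(3)*(pi - asin(C1*exp(-2*sqrt(3)*y)))/3
 f(y) = sqrt(3)*asin(C1*exp(-2*sqrt(3)*y))/3


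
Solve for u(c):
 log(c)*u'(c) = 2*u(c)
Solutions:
 u(c) = C1*exp(2*li(c))


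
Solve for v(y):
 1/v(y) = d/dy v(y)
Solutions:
 v(y) = -sqrt(C1 + 2*y)
 v(y) = sqrt(C1 + 2*y)


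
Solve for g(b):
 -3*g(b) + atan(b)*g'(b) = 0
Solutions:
 g(b) = C1*exp(3*Integral(1/atan(b), b))


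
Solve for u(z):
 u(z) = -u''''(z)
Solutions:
 u(z) = (C1*sin(sqrt(2)*z/2) + C2*cos(sqrt(2)*z/2))*exp(-sqrt(2)*z/2) + (C3*sin(sqrt(2)*z/2) + C4*cos(sqrt(2)*z/2))*exp(sqrt(2)*z/2)


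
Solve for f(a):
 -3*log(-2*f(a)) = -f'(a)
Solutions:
 -Integral(1/(log(-_y) + log(2)), (_y, f(a)))/3 = C1 - a


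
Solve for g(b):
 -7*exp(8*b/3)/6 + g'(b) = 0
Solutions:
 g(b) = C1 + 7*exp(8*b/3)/16


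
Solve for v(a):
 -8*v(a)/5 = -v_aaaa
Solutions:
 v(a) = C1*exp(-10^(3/4)*a/5) + C2*exp(10^(3/4)*a/5) + C3*sin(10^(3/4)*a/5) + C4*cos(10^(3/4)*a/5)


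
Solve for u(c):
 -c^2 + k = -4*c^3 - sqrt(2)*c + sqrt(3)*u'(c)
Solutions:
 u(c) = C1 + sqrt(3)*c^4/3 - sqrt(3)*c^3/9 + sqrt(6)*c^2/6 + sqrt(3)*c*k/3


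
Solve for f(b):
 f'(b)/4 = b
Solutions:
 f(b) = C1 + 2*b^2


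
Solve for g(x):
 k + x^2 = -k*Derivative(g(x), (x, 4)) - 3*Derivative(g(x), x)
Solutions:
 g(x) = C1 + C2*exp(3^(1/3)*x*(-1/k)^(1/3)) + C3*exp(x*(-1/k)^(1/3)*(-3^(1/3) + 3^(5/6)*I)/2) + C4*exp(-x*(-1/k)^(1/3)*(3^(1/3) + 3^(5/6)*I)/2) - k*x/3 - x^3/9


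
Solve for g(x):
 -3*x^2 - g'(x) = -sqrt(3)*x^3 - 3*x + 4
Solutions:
 g(x) = C1 + sqrt(3)*x^4/4 - x^3 + 3*x^2/2 - 4*x


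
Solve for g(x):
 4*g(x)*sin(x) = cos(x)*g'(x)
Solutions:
 g(x) = C1/cos(x)^4


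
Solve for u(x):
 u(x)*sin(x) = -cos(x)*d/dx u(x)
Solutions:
 u(x) = C1*cos(x)


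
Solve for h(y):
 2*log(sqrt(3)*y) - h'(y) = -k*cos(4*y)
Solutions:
 h(y) = C1 + k*sin(4*y)/4 + 2*y*log(y) - 2*y + y*log(3)


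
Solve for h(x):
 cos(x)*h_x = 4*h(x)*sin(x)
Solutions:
 h(x) = C1/cos(x)^4


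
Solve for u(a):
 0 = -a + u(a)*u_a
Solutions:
 u(a) = -sqrt(C1 + a^2)
 u(a) = sqrt(C1 + a^2)


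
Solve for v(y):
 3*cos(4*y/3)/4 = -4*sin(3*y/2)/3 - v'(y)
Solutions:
 v(y) = C1 - 9*sin(4*y/3)/16 + 8*cos(3*y/2)/9


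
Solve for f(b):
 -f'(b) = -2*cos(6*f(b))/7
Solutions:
 -2*b/7 - log(sin(6*f(b)) - 1)/12 + log(sin(6*f(b)) + 1)/12 = C1


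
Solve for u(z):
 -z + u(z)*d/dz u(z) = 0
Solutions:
 u(z) = -sqrt(C1 + z^2)
 u(z) = sqrt(C1 + z^2)


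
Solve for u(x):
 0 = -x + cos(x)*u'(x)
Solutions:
 u(x) = C1 + Integral(x/cos(x), x)


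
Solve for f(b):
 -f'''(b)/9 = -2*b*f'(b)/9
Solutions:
 f(b) = C1 + Integral(C2*airyai(2^(1/3)*b) + C3*airybi(2^(1/3)*b), b)


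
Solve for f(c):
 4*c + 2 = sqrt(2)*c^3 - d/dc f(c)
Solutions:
 f(c) = C1 + sqrt(2)*c^4/4 - 2*c^2 - 2*c


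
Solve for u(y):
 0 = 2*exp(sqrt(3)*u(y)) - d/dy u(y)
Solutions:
 u(y) = sqrt(3)*(2*log(-1/(C1 + 2*y)) - log(3))/6


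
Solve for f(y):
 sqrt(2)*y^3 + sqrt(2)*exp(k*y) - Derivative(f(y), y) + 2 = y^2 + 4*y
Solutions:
 f(y) = C1 + sqrt(2)*y^4/4 - y^3/3 - 2*y^2 + 2*y + sqrt(2)*exp(k*y)/k


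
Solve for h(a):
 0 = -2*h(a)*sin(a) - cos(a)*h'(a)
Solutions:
 h(a) = C1*cos(a)^2


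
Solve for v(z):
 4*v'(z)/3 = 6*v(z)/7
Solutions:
 v(z) = C1*exp(9*z/14)


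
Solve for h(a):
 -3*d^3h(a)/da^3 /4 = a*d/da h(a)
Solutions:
 h(a) = C1 + Integral(C2*airyai(-6^(2/3)*a/3) + C3*airybi(-6^(2/3)*a/3), a)


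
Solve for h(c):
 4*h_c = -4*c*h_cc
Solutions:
 h(c) = C1 + C2*log(c)


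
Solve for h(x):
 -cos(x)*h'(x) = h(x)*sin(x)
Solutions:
 h(x) = C1*cos(x)


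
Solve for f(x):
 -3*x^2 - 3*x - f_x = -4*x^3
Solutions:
 f(x) = C1 + x^4 - x^3 - 3*x^2/2


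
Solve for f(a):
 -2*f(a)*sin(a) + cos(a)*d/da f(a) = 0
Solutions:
 f(a) = C1/cos(a)^2


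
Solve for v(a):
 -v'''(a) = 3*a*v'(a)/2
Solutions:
 v(a) = C1 + Integral(C2*airyai(-2^(2/3)*3^(1/3)*a/2) + C3*airybi(-2^(2/3)*3^(1/3)*a/2), a)


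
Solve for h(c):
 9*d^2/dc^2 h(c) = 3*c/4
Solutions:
 h(c) = C1 + C2*c + c^3/72


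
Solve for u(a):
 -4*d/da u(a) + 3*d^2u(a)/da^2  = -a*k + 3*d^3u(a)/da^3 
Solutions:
 u(a) = C1 + a^2*k/8 + 3*a*k/16 + (C2*sin(sqrt(39)*a/6) + C3*cos(sqrt(39)*a/6))*exp(a/2)


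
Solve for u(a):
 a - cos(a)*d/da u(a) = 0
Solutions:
 u(a) = C1 + Integral(a/cos(a), a)


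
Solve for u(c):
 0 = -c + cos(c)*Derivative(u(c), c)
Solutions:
 u(c) = C1 + Integral(c/cos(c), c)


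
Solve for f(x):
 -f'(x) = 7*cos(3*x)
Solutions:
 f(x) = C1 - 7*sin(3*x)/3


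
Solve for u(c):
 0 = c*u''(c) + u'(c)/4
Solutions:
 u(c) = C1 + C2*c^(3/4)


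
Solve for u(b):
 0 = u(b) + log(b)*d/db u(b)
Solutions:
 u(b) = C1*exp(-li(b))


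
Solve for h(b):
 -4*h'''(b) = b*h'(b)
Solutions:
 h(b) = C1 + Integral(C2*airyai(-2^(1/3)*b/2) + C3*airybi(-2^(1/3)*b/2), b)


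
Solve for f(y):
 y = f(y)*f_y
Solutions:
 f(y) = -sqrt(C1 + y^2)
 f(y) = sqrt(C1 + y^2)


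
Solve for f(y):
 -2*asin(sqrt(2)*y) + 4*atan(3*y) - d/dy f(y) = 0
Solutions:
 f(y) = C1 - 2*y*asin(sqrt(2)*y) + 4*y*atan(3*y) - sqrt(2)*sqrt(1 - 2*y^2) - 2*log(9*y^2 + 1)/3


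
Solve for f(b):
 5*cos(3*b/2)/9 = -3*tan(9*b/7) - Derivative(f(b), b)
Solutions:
 f(b) = C1 + 7*log(cos(9*b/7))/3 - 10*sin(3*b/2)/27


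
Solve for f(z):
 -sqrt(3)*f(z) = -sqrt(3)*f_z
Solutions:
 f(z) = C1*exp(z)


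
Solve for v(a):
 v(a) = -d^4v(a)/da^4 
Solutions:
 v(a) = (C1*sin(sqrt(2)*a/2) + C2*cos(sqrt(2)*a/2))*exp(-sqrt(2)*a/2) + (C3*sin(sqrt(2)*a/2) + C4*cos(sqrt(2)*a/2))*exp(sqrt(2)*a/2)


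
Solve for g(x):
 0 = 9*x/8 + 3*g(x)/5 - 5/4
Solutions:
 g(x) = 25/12 - 15*x/8


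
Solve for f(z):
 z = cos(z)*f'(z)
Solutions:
 f(z) = C1 + Integral(z/cos(z), z)


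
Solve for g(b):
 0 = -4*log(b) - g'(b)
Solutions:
 g(b) = C1 - 4*b*log(b) + 4*b


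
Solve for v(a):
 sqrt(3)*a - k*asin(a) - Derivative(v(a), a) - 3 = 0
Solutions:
 v(a) = C1 + sqrt(3)*a^2/2 - 3*a - k*(a*asin(a) + sqrt(1 - a^2))


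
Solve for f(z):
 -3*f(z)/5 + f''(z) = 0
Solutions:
 f(z) = C1*exp(-sqrt(15)*z/5) + C2*exp(sqrt(15)*z/5)


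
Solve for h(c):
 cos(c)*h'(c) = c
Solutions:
 h(c) = C1 + Integral(c/cos(c), c)


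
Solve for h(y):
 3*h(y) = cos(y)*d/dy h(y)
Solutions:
 h(y) = C1*(sin(y) + 1)^(3/2)/(sin(y) - 1)^(3/2)


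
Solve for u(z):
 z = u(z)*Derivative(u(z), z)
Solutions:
 u(z) = -sqrt(C1 + z^2)
 u(z) = sqrt(C1 + z^2)


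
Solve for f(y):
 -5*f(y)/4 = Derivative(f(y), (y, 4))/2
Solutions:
 f(y) = (C1*sin(10^(1/4)*y/2) + C2*cos(10^(1/4)*y/2))*exp(-10^(1/4)*y/2) + (C3*sin(10^(1/4)*y/2) + C4*cos(10^(1/4)*y/2))*exp(10^(1/4)*y/2)


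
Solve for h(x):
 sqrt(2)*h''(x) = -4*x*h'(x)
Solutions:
 h(x) = C1 + C2*erf(2^(1/4)*x)


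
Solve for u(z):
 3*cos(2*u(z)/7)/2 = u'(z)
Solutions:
 -3*z/2 - 7*log(sin(2*u(z)/7) - 1)/4 + 7*log(sin(2*u(z)/7) + 1)/4 = C1


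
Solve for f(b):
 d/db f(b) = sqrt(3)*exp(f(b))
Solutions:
 f(b) = log(-1/(C1 + sqrt(3)*b))


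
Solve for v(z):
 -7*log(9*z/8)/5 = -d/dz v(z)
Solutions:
 v(z) = C1 + 7*z*log(z)/5 - 21*z*log(2)/5 - 7*z/5 + 14*z*log(3)/5


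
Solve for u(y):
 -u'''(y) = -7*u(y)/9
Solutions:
 u(y) = C3*exp(21^(1/3)*y/3) + (C1*sin(3^(5/6)*7^(1/3)*y/6) + C2*cos(3^(5/6)*7^(1/3)*y/6))*exp(-21^(1/3)*y/6)


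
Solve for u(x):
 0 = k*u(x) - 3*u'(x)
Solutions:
 u(x) = C1*exp(k*x/3)


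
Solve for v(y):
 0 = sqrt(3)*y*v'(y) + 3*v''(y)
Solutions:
 v(y) = C1 + C2*erf(sqrt(2)*3^(3/4)*y/6)


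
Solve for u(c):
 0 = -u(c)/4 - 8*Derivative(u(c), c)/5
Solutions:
 u(c) = C1*exp(-5*c/32)


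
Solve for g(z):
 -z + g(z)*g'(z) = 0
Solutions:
 g(z) = -sqrt(C1 + z^2)
 g(z) = sqrt(C1 + z^2)


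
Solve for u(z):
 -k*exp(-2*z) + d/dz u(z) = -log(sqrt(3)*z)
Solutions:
 u(z) = C1 - k*exp(-2*z)/2 - z*log(z) + z*(1 - log(3)/2)


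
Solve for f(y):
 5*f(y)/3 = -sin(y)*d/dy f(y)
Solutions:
 f(y) = C1*(cos(y) + 1)^(5/6)/(cos(y) - 1)^(5/6)


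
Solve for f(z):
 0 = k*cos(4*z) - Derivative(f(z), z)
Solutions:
 f(z) = C1 + k*sin(4*z)/4


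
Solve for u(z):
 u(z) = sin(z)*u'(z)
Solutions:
 u(z) = C1*sqrt(cos(z) - 1)/sqrt(cos(z) + 1)


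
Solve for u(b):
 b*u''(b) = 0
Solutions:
 u(b) = C1 + C2*b


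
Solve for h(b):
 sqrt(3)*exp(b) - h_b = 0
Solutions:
 h(b) = C1 + sqrt(3)*exp(b)


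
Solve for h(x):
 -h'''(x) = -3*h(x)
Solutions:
 h(x) = C3*exp(3^(1/3)*x) + (C1*sin(3^(5/6)*x/2) + C2*cos(3^(5/6)*x/2))*exp(-3^(1/3)*x/2)


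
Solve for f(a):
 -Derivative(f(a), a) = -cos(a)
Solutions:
 f(a) = C1 + sin(a)


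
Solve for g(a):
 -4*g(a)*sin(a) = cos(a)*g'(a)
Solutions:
 g(a) = C1*cos(a)^4


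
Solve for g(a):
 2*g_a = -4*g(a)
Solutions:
 g(a) = C1*exp(-2*a)


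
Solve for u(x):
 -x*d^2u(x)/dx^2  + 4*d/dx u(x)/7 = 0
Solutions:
 u(x) = C1 + C2*x^(11/7)


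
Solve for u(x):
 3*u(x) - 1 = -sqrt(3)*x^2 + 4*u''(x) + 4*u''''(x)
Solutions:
 u(x) = C1*exp(-sqrt(2)*x/2) + C2*exp(sqrt(2)*x/2) + C3*sin(sqrt(6)*x/2) + C4*cos(sqrt(6)*x/2) - sqrt(3)*x^2/3 - 8*sqrt(3)/9 + 1/3


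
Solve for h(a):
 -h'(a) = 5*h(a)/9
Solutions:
 h(a) = C1*exp(-5*a/9)


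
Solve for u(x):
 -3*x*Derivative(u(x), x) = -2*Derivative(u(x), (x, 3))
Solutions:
 u(x) = C1 + Integral(C2*airyai(2^(2/3)*3^(1/3)*x/2) + C3*airybi(2^(2/3)*3^(1/3)*x/2), x)


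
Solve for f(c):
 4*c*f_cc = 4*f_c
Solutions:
 f(c) = C1 + C2*c^2


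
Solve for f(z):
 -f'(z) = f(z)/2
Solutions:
 f(z) = C1*exp(-z/2)


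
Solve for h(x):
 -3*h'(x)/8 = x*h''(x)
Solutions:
 h(x) = C1 + C2*x^(5/8)


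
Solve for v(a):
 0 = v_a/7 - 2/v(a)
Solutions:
 v(a) = -sqrt(C1 + 28*a)
 v(a) = sqrt(C1 + 28*a)


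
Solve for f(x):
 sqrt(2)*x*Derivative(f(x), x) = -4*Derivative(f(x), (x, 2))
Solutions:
 f(x) = C1 + C2*erf(2^(3/4)*x/4)


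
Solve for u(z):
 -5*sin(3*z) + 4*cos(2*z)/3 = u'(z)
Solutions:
 u(z) = C1 + 2*sin(2*z)/3 + 5*cos(3*z)/3


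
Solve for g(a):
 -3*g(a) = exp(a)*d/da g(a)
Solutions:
 g(a) = C1*exp(3*exp(-a))


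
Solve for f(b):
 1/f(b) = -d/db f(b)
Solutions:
 f(b) = -sqrt(C1 - 2*b)
 f(b) = sqrt(C1 - 2*b)


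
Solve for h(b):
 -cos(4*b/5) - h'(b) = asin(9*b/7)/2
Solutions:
 h(b) = C1 - b*asin(9*b/7)/2 - sqrt(49 - 81*b^2)/18 - 5*sin(4*b/5)/4


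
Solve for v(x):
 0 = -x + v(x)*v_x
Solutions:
 v(x) = -sqrt(C1 + x^2)
 v(x) = sqrt(C1 + x^2)


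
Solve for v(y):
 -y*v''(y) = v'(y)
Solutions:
 v(y) = C1 + C2*log(y)


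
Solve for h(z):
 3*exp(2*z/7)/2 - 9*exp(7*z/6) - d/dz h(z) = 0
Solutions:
 h(z) = C1 + 21*exp(2*z/7)/4 - 54*exp(7*z/6)/7


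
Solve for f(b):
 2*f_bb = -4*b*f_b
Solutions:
 f(b) = C1 + C2*erf(b)


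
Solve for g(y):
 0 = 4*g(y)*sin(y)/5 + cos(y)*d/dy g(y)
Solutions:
 g(y) = C1*cos(y)^(4/5)


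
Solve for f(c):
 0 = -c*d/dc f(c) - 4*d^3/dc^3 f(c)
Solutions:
 f(c) = C1 + Integral(C2*airyai(-2^(1/3)*c/2) + C3*airybi(-2^(1/3)*c/2), c)


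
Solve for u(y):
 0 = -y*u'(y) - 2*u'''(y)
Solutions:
 u(y) = C1 + Integral(C2*airyai(-2^(2/3)*y/2) + C3*airybi(-2^(2/3)*y/2), y)


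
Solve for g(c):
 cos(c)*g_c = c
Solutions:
 g(c) = C1 + Integral(c/cos(c), c)


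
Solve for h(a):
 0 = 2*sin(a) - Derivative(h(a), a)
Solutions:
 h(a) = C1 - 2*cos(a)


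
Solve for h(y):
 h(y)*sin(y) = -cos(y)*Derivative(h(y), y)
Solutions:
 h(y) = C1*cos(y)


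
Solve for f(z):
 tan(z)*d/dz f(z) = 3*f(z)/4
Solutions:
 f(z) = C1*sin(z)^(3/4)


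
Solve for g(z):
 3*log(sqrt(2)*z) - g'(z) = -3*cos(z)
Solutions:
 g(z) = C1 + 3*z*log(z) - 3*z + 3*z*log(2)/2 + 3*sin(z)


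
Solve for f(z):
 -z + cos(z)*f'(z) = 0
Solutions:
 f(z) = C1 + Integral(z/cos(z), z)


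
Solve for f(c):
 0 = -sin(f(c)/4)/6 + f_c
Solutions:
 -c/6 + 2*log(cos(f(c)/4) - 1) - 2*log(cos(f(c)/4) + 1) = C1


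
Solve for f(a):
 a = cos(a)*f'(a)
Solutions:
 f(a) = C1 + Integral(a/cos(a), a)


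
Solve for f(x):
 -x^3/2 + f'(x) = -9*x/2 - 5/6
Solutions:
 f(x) = C1 + x^4/8 - 9*x^2/4 - 5*x/6


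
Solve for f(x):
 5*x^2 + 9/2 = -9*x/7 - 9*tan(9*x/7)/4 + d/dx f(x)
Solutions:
 f(x) = C1 + 5*x^3/3 + 9*x^2/14 + 9*x/2 - 7*log(cos(9*x/7))/4


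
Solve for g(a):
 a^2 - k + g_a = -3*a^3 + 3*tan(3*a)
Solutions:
 g(a) = C1 - 3*a^4/4 - a^3/3 + a*k - log(cos(3*a))


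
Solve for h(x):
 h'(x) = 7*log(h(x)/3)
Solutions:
 Integral(1/(-log(_y) + log(3)), (_y, h(x)))/7 = C1 - x


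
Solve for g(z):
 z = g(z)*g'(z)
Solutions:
 g(z) = -sqrt(C1 + z^2)
 g(z) = sqrt(C1 + z^2)


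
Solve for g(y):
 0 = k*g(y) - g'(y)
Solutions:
 g(y) = C1*exp(k*y)


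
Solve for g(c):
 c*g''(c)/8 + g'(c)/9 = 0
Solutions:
 g(c) = C1 + C2*c^(1/9)


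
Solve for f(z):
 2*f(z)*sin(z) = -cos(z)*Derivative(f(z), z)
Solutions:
 f(z) = C1*cos(z)^2


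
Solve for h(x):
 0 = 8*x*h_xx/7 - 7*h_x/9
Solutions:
 h(x) = C1 + C2*x^(121/72)


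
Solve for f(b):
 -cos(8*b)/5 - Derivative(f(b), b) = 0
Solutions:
 f(b) = C1 - sin(8*b)/40


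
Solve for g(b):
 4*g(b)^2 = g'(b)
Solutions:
 g(b) = -1/(C1 + 4*b)


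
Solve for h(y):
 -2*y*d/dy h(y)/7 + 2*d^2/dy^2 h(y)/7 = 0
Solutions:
 h(y) = C1 + C2*erfi(sqrt(2)*y/2)


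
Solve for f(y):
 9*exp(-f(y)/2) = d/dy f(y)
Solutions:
 f(y) = 2*log(C1 + 9*y/2)


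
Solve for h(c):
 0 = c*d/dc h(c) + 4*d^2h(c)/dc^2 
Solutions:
 h(c) = C1 + C2*erf(sqrt(2)*c/4)


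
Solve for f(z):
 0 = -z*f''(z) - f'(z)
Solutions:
 f(z) = C1 + C2*log(z)


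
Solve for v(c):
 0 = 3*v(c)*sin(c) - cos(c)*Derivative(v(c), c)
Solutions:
 v(c) = C1/cos(c)^3


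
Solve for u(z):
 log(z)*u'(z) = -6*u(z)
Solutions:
 u(z) = C1*exp(-6*li(z))


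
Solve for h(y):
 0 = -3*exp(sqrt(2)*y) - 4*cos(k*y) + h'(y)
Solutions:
 h(y) = C1 + 3*sqrt(2)*exp(sqrt(2)*y)/2 + 4*sin(k*y)/k


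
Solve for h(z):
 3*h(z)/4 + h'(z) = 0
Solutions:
 h(z) = C1*exp(-3*z/4)


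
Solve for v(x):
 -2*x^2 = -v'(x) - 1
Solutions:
 v(x) = C1 + 2*x^3/3 - x


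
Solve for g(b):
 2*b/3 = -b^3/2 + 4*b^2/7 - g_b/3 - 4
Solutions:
 g(b) = C1 - 3*b^4/8 + 4*b^3/7 - b^2 - 12*b


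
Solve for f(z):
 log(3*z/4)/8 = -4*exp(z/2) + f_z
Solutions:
 f(z) = C1 + z*log(z)/8 + z*(-2*log(2) - 1 + log(3))/8 + 8*exp(z/2)


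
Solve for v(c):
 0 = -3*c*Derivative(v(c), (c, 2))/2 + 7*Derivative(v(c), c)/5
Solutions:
 v(c) = C1 + C2*c^(29/15)


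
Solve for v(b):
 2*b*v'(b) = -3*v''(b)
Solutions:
 v(b) = C1 + C2*erf(sqrt(3)*b/3)


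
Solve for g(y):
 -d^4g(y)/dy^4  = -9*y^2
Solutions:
 g(y) = C1 + C2*y + C3*y^2 + C4*y^3 + y^6/40


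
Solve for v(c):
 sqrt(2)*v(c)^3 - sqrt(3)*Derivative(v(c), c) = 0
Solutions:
 v(c) = -sqrt(6)*sqrt(-1/(C1 + sqrt(6)*c))/2
 v(c) = sqrt(6)*sqrt(-1/(C1 + sqrt(6)*c))/2


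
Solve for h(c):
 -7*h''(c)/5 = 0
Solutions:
 h(c) = C1 + C2*c


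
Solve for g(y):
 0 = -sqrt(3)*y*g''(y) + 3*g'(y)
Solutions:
 g(y) = C1 + C2*y^(1 + sqrt(3))


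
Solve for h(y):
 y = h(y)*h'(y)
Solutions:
 h(y) = -sqrt(C1 + y^2)
 h(y) = sqrt(C1 + y^2)


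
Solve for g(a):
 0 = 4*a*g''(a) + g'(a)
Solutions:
 g(a) = C1 + C2*a^(3/4)


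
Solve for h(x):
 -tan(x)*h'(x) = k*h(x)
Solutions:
 h(x) = C1*exp(-k*log(sin(x)))


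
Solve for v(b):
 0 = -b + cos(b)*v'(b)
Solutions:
 v(b) = C1 + Integral(b/cos(b), b)


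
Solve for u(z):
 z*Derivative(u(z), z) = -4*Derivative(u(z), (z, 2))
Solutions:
 u(z) = C1 + C2*erf(sqrt(2)*z/4)


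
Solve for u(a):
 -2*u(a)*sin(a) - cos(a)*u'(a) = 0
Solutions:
 u(a) = C1*cos(a)^2


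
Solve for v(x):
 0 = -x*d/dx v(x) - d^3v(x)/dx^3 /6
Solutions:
 v(x) = C1 + Integral(C2*airyai(-6^(1/3)*x) + C3*airybi(-6^(1/3)*x), x)


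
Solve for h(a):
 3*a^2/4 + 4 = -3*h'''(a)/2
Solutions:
 h(a) = C1 + C2*a + C3*a^2 - a^5/120 - 4*a^3/9


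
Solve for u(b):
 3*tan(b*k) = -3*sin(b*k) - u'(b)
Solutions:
 u(b) = C1 - 3*Piecewise((-log(cos(b*k))/k, Ne(k, 0)), (0, True)) - 3*Piecewise((-cos(b*k)/k, Ne(k, 0)), (0, True))


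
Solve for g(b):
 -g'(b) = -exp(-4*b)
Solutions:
 g(b) = C1 - exp(-4*b)/4


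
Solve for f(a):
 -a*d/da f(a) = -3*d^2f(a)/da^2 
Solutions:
 f(a) = C1 + C2*erfi(sqrt(6)*a/6)


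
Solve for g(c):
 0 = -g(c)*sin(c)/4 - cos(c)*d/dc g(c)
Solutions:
 g(c) = C1*cos(c)^(1/4)


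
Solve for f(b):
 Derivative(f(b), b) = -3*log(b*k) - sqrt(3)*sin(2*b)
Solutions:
 f(b) = C1 - 3*b*log(b*k) + 3*b + sqrt(3)*cos(2*b)/2


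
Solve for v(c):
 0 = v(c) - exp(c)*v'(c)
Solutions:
 v(c) = C1*exp(-exp(-c))


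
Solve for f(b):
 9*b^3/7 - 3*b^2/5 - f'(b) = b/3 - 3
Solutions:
 f(b) = C1 + 9*b^4/28 - b^3/5 - b^2/6 + 3*b


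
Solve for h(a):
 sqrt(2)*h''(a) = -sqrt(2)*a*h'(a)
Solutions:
 h(a) = C1 + C2*erf(sqrt(2)*a/2)


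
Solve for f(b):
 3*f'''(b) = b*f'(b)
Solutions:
 f(b) = C1 + Integral(C2*airyai(3^(2/3)*b/3) + C3*airybi(3^(2/3)*b/3), b)


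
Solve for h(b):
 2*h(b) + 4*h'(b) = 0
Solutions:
 h(b) = C1*exp(-b/2)


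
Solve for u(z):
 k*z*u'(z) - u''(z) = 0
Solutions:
 u(z) = Piecewise((-sqrt(2)*sqrt(pi)*C1*erf(sqrt(2)*z*sqrt(-k)/2)/(2*sqrt(-k)) - C2, (k > 0) | (k < 0)), (-C1*z - C2, True))


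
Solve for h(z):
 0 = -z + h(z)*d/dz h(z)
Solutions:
 h(z) = -sqrt(C1 + z^2)
 h(z) = sqrt(C1 + z^2)


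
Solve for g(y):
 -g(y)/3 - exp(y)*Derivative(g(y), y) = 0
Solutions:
 g(y) = C1*exp(exp(-y)/3)


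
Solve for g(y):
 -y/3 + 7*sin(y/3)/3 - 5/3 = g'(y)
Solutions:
 g(y) = C1 - y^2/6 - 5*y/3 - 7*cos(y/3)


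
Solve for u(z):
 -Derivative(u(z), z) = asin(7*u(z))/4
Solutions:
 Integral(1/asin(7*_y), (_y, u(z))) = C1 - z/4


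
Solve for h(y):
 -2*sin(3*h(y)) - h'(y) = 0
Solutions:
 h(y) = -acos((-C1 - exp(12*y))/(C1 - exp(12*y)))/3 + 2*pi/3
 h(y) = acos((-C1 - exp(12*y))/(C1 - exp(12*y)))/3


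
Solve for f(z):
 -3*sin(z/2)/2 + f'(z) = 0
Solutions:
 f(z) = C1 - 3*cos(z/2)


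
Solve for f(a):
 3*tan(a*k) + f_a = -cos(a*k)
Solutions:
 f(a) = C1 - 3*Piecewise((-log(cos(a*k))/k, Ne(k, 0)), (0, True)) - Piecewise((sin(a*k)/k, Ne(k, 0)), (a, True))


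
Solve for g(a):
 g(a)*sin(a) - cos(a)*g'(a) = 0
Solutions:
 g(a) = C1/cos(a)


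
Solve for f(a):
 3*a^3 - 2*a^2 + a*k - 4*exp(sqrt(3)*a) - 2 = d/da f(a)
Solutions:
 f(a) = C1 + 3*a^4/4 - 2*a^3/3 + a^2*k/2 - 2*a - 4*sqrt(3)*exp(sqrt(3)*a)/3


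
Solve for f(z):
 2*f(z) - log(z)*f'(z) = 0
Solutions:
 f(z) = C1*exp(2*li(z))


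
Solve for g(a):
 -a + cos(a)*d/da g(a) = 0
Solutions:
 g(a) = C1 + Integral(a/cos(a), a)


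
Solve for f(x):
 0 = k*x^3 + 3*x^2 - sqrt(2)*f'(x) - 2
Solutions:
 f(x) = C1 + sqrt(2)*k*x^4/8 + sqrt(2)*x^3/2 - sqrt(2)*x


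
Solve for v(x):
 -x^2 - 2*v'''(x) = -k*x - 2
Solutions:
 v(x) = C1 + C2*x + C3*x^2 + k*x^4/48 - x^5/120 + x^3/6


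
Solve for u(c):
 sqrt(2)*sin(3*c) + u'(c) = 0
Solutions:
 u(c) = C1 + sqrt(2)*cos(3*c)/3


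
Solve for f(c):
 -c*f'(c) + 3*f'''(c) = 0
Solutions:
 f(c) = C1 + Integral(C2*airyai(3^(2/3)*c/3) + C3*airybi(3^(2/3)*c/3), c)


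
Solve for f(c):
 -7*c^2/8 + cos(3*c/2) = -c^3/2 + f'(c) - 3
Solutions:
 f(c) = C1 + c^4/8 - 7*c^3/24 + 3*c + 2*sin(3*c/2)/3
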